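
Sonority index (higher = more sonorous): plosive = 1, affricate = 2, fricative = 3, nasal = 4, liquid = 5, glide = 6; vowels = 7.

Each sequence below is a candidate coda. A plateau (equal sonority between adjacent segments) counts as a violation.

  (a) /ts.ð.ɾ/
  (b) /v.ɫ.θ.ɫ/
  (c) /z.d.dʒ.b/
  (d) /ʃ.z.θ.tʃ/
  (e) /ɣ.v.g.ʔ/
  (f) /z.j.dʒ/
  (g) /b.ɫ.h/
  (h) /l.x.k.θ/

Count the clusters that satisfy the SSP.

0

(a) sonority 2-3-5: ill-formed.
(b) sonority 3-5-3-5: ill-formed.
(c) sonority 3-1-2-1: ill-formed.
(d) sonority 3-3-3-2: ill-formed.
(e) sonority 3-3-1-1: ill-formed.
(f) sonority 3-6-2: ill-formed.
(g) sonority 1-5-3: ill-formed.
(h) sonority 5-3-1-3: ill-formed.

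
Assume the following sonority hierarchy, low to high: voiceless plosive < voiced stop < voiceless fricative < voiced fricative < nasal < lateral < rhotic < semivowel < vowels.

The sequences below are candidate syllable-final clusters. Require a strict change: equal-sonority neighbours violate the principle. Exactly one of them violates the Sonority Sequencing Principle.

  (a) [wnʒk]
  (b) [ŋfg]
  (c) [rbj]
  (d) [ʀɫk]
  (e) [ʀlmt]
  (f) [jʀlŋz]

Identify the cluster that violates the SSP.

(a) 8-5-4-1 → obeys
(b) 5-3-2 → obeys
(c) 7-2-8 → violates
(d) 7-6-1 → obeys
(e) 7-6-5-1 → obeys
(f) 8-7-6-5-4 → obeys

c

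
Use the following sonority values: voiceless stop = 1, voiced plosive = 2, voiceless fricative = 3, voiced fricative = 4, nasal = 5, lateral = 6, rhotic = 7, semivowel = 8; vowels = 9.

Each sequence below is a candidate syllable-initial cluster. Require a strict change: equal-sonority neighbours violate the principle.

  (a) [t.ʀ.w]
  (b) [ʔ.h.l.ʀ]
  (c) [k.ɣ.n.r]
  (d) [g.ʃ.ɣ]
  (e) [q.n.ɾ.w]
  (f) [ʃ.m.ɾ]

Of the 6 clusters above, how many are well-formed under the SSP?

6

(a) [t.ʀ.w]: profile 1-7-8 — obeys.
(b) [ʔ.h.l.ʀ]: profile 1-3-6-7 — obeys.
(c) [k.ɣ.n.r]: profile 1-4-5-7 — obeys.
(d) [g.ʃ.ɣ]: profile 2-3-4 — obeys.
(e) [q.n.ɾ.w]: profile 1-5-7-8 — obeys.
(f) [ʃ.m.ɾ]: profile 3-5-7 — obeys.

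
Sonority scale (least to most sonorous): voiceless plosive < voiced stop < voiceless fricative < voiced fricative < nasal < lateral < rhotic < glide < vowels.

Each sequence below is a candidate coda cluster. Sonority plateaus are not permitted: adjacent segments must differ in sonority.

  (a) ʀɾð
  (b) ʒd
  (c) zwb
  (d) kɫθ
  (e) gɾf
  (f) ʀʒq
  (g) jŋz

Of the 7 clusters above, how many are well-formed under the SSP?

3

(a) 7-7-4 → violates
(b) 4-2 → obeys
(c) 4-8-2 → violates
(d) 1-6-3 → violates
(e) 2-7-3 → violates
(f) 7-4-1 → obeys
(g) 8-5-4 → obeys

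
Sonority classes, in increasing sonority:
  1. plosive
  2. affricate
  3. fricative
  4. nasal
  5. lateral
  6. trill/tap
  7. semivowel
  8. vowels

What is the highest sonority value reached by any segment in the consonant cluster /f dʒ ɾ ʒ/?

/f/ — fricative, sonority 3.
/dʒ/ — affricate, sonority 2.
/ɾ/ — trill/tap, sonority 6.
/ʒ/ — fricative, sonority 3.
The maximum is 6.

6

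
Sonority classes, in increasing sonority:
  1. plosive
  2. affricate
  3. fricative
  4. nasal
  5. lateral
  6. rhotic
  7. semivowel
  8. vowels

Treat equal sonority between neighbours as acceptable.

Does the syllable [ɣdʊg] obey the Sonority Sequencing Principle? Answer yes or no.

no

Onset: /ɣ/ is a fricative (sonority 3), /d/ is a plosive (sonority 1); then the nucleus /ʊ/ (sonority 8).
Onset profile 3-1-8 — does not rise throughout.
Coda: /g/ is a plosive (sonority 1).
Coda profile 8-1 — falls from the nucleus.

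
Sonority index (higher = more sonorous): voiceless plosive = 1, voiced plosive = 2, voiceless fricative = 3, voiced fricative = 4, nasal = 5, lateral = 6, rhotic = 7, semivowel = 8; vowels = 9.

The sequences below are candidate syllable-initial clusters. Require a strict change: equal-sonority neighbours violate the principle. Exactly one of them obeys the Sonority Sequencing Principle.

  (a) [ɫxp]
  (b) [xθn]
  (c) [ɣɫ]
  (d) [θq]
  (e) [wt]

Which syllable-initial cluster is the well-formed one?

(a) sonority 6-3-1: ill-formed.
(b) sonority 3-3-5: ill-formed.
(c) sonority 4-6: well-formed.
(d) sonority 3-1: ill-formed.
(e) sonority 8-1: ill-formed.

c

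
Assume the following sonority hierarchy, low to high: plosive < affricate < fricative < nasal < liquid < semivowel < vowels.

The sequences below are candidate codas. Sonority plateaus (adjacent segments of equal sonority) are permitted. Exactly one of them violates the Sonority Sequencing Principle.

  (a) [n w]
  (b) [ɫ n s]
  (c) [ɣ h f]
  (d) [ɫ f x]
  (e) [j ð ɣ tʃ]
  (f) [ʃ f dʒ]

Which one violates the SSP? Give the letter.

(a) sonority 4-6: ill-formed.
(b) sonority 5-4-3: well-formed.
(c) sonority 3-3-3: well-formed.
(d) sonority 5-3-3: well-formed.
(e) sonority 6-3-3-2: well-formed.
(f) sonority 3-3-2: well-formed.

a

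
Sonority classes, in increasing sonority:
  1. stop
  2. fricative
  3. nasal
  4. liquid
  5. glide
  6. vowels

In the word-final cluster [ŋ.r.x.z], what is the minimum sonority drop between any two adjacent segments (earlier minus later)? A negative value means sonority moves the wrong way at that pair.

-1

/ŋ/: nasal = 3.
/r/: liquid = 4.
/x/: fricative = 2.
/z/: fricative = 2.
/ŋ/→/r/: change -1.
/r/→/x/: change +2.
/x/→/z/: change +0.
Minimum = -1.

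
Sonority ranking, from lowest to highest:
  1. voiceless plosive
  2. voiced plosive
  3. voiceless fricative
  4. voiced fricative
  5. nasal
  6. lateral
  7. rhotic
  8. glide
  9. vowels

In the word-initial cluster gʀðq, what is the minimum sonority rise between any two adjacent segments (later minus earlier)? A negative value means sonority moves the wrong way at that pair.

-3

/g/: voiced plosive = 2.
/ʀ/: rhotic = 7.
/ð/: voiced fricative = 4.
/q/: voiceless plosive = 1.
/g/→/ʀ/: change +5.
/ʀ/→/ð/: change -3.
/ð/→/q/: change -3.
Minimum = -3.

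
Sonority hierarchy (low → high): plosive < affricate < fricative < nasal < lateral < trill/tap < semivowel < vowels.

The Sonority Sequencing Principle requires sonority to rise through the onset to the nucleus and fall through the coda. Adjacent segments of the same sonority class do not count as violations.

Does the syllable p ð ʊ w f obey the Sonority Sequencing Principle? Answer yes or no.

Onset: /p/ is a plosive (sonority 1), /ð/ is a fricative (sonority 3); then the nucleus /ʊ/ (sonority 8).
Onset profile 1-3-8 — rises to the nucleus.
Coda: /w/ is a semivowel (sonority 7), /f/ is a fricative (sonority 3).
Coda profile 8-7-3 — falls from the nucleus.

yes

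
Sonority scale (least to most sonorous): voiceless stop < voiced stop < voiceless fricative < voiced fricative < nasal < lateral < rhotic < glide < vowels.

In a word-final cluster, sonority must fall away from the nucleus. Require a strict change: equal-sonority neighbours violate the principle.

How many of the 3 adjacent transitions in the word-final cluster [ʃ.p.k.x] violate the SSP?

/ʃ/ — voiceless fricative, sonority 3.
/p/ — voiceless stop, sonority 1.
/k/ — voiceless stop, sonority 1.
/x/ — voiceless fricative, sonority 3.
/ʃ/→/p/: 3→1 (falls) — ok.
/p/→/k/: 1→1 (plateau) — violation.
/k/→/x/: 1→3 (does not fall) — violation.

2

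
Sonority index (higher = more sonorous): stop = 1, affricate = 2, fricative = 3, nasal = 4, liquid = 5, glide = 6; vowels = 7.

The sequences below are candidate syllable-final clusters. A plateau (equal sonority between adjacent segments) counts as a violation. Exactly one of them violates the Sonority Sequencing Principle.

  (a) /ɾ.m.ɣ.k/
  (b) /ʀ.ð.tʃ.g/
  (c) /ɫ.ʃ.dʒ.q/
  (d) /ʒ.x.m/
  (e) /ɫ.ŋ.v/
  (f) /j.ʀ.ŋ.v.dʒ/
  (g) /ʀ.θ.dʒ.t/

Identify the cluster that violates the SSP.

d

(a) sonority 5-4-3-1: well-formed.
(b) sonority 5-3-2-1: well-formed.
(c) sonority 5-3-2-1: well-formed.
(d) sonority 3-3-4: ill-formed.
(e) sonority 5-4-3: well-formed.
(f) sonority 6-5-4-3-2: well-formed.
(g) sonority 5-3-2-1: well-formed.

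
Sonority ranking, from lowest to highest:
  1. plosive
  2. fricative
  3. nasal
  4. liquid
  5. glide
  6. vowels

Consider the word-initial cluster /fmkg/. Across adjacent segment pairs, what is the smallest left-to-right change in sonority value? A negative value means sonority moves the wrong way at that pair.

/f/ is a fricative (sonority 2).
/m/ is a nasal (sonority 3).
/k/ is a plosive (sonority 1).
/g/ is a plosive (sonority 1).
/f/→/m/: change +1.
/m/→/k/: change -2.
/k/→/g/: change +0.
Minimum = -2.

-2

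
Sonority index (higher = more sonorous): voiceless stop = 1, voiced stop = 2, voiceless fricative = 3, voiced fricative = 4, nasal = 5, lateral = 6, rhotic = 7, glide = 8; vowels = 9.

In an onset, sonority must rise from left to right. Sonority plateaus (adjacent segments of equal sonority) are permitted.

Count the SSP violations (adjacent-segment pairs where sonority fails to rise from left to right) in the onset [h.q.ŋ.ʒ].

/h/: voiceless fricative = 3.
/q/: voiceless stop = 1.
/ŋ/: nasal = 5.
/ʒ/: voiced fricative = 4.
/h/→/q/: 3→1 (does not rise) — violation.
/q/→/ŋ/: 1→5 (rises) — ok.
/ŋ/→/ʒ/: 5→4 (does not rise) — violation.

2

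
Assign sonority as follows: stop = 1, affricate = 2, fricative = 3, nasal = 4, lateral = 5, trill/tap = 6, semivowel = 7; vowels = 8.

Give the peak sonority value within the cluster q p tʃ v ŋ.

/q/ — stop, sonority 1.
/p/ — stop, sonority 1.
/tʃ/ — affricate, sonority 2.
/v/ — fricative, sonority 3.
/ŋ/ — nasal, sonority 4.
The maximum is 4.

4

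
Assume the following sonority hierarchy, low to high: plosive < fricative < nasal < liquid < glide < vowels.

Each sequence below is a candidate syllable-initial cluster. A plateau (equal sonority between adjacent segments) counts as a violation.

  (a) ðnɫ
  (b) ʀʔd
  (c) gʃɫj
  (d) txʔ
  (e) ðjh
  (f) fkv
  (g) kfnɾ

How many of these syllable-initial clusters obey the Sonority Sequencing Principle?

3

(a) ðnɫ: profile 2-3-4 — obeys.
(b) ʀʔd: profile 4-1-1 — violates.
(c) gʃɫj: profile 1-2-4-5 — obeys.
(d) txʔ: profile 1-2-1 — violates.
(e) ðjh: profile 2-5-2 — violates.
(f) fkv: profile 2-1-2 — violates.
(g) kfnɾ: profile 1-2-3-4 — obeys.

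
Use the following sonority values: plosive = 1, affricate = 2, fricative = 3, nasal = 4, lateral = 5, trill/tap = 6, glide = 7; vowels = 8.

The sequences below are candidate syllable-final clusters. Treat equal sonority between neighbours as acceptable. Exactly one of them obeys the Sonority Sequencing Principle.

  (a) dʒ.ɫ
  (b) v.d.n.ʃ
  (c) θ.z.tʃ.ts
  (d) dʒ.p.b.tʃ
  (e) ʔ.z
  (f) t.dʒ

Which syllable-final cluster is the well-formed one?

c

(a) dʒ.ɫ: profile 2-5 — violates.
(b) v.d.n.ʃ: profile 3-1-4-3 — violates.
(c) θ.z.tʃ.ts: profile 3-3-2-2 — obeys.
(d) dʒ.p.b.tʃ: profile 2-1-1-2 — violates.
(e) ʔ.z: profile 1-3 — violates.
(f) t.dʒ: profile 1-2 — violates.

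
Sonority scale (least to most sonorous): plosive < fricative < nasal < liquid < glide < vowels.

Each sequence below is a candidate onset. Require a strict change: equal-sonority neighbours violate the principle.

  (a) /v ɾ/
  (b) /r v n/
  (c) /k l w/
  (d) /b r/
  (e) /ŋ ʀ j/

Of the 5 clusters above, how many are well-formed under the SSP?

4

(a) /v ɾ/: profile 2-4 — obeys.
(b) /r v n/: profile 4-2-3 — violates.
(c) /k l w/: profile 1-4-5 — obeys.
(d) /b r/: profile 1-4 — obeys.
(e) /ŋ ʀ j/: profile 3-4-5 — obeys.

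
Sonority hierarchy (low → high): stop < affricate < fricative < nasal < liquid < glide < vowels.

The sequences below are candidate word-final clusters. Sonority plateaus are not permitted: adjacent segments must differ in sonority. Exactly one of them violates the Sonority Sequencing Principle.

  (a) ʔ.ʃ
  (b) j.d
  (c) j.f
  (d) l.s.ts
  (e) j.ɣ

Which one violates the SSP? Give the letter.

a

(a) sonority 1-3: ill-formed.
(b) sonority 6-1: well-formed.
(c) sonority 6-3: well-formed.
(d) sonority 5-3-2: well-formed.
(e) sonority 6-3: well-formed.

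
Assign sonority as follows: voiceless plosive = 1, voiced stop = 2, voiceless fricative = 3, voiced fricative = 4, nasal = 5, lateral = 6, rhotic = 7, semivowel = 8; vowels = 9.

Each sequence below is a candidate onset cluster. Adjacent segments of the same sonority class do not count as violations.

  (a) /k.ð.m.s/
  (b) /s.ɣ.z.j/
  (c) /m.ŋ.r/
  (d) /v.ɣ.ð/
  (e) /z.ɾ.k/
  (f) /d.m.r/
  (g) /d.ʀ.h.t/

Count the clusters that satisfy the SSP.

(a) sonority 1-4-5-3: ill-formed.
(b) sonority 3-4-4-8: well-formed.
(c) sonority 5-5-7: well-formed.
(d) sonority 4-4-4: well-formed.
(e) sonority 4-7-1: ill-formed.
(f) sonority 2-5-7: well-formed.
(g) sonority 2-7-3-1: ill-formed.

4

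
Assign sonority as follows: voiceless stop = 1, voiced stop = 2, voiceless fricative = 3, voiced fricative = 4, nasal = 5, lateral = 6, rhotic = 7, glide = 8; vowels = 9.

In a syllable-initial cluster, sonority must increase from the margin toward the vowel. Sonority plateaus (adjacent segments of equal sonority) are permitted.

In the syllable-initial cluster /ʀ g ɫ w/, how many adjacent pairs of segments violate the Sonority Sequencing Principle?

1

/ʀ/: rhotic = 7.
/g/: voiced stop = 2.
/ɫ/: lateral = 6.
/w/: glide = 8.
/ʀ/→/g/: 7→2 (does not rise) — violation.
/g/→/ɫ/: 2→6 (rises) — ok.
/ɫ/→/w/: 6→8 (rises) — ok.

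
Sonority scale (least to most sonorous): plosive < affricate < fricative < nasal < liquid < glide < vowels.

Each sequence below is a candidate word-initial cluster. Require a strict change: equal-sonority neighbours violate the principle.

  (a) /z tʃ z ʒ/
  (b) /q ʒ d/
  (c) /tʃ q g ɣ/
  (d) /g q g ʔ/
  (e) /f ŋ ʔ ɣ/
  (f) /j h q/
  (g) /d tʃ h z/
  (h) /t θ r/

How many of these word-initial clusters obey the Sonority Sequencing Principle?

(a) sonority 3-2-3-3: ill-formed.
(b) sonority 1-3-1: ill-formed.
(c) sonority 2-1-1-3: ill-formed.
(d) sonority 1-1-1-1: ill-formed.
(e) sonority 3-4-1-3: ill-formed.
(f) sonority 6-3-1: ill-formed.
(g) sonority 1-2-3-3: ill-formed.
(h) sonority 1-3-5: well-formed.

1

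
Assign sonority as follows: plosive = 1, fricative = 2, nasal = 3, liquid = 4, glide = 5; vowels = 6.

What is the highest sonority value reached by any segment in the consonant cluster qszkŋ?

/q/ — plosive, sonority 1.
/s/ — fricative, sonority 2.
/z/ — fricative, sonority 2.
/k/ — plosive, sonority 1.
/ŋ/ — nasal, sonority 3.
The maximum is 3.

3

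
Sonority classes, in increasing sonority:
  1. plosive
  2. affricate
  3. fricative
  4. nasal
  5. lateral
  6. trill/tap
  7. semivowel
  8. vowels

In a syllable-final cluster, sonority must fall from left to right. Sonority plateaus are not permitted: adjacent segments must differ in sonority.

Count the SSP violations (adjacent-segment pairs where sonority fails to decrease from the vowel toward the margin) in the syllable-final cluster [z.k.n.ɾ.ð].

/z/ is a fricative (sonority 3).
/k/ is a plosive (sonority 1).
/n/ is a nasal (sonority 4).
/ɾ/ is a trill/tap (sonority 6).
/ð/ is a fricative (sonority 3).
/z/→/k/: 3→1 (falls) — ok.
/k/→/n/: 1→4 (does not fall) — violation.
/n/→/ɾ/: 4→6 (does not fall) — violation.
/ɾ/→/ð/: 6→3 (falls) — ok.

2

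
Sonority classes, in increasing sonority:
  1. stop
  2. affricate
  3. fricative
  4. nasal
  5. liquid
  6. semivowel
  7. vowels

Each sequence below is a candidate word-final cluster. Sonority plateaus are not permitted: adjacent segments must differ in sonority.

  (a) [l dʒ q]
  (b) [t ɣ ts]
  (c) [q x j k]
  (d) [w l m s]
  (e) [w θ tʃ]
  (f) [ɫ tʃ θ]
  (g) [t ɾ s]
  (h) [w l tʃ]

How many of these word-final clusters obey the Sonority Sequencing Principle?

4

(a) 5-2-1 → obeys
(b) 1-3-2 → violates
(c) 1-3-6-1 → violates
(d) 6-5-4-3 → obeys
(e) 6-3-2 → obeys
(f) 5-2-3 → violates
(g) 1-5-3 → violates
(h) 6-5-2 → obeys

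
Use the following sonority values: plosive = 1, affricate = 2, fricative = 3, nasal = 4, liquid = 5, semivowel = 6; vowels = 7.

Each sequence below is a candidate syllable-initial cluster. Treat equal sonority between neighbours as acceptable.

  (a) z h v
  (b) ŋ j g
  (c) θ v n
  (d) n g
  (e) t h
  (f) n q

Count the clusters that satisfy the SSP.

(a) 3-3-3 → obeys
(b) 4-6-1 → violates
(c) 3-3-4 → obeys
(d) 4-1 → violates
(e) 1-3 → obeys
(f) 4-1 → violates

3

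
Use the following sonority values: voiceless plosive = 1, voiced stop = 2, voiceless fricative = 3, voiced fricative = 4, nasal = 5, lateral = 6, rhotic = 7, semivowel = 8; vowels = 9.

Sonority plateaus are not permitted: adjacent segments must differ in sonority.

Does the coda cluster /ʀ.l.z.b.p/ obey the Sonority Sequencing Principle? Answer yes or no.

yes

/ʀ/: rhotic = 7.
/l/: lateral = 6.
/z/: voiced fricative = 4.
/b/: voiced stop = 2.
/p/: voiceless plosive = 1.
The profile 7-6-4-2-1 strictly falls, so the coda cluster satisfies the SSP.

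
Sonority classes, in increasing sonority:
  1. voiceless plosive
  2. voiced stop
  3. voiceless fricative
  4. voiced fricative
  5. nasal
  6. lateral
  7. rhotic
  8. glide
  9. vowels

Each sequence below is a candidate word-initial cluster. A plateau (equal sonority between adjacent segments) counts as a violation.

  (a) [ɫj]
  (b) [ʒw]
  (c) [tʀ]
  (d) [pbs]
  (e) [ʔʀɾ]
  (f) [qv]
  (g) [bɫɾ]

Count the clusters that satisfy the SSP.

6

(a) sonority 6-8: well-formed.
(b) sonority 4-8: well-formed.
(c) sonority 1-7: well-formed.
(d) sonority 1-2-3: well-formed.
(e) sonority 1-7-7: ill-formed.
(f) sonority 1-4: well-formed.
(g) sonority 2-6-7: well-formed.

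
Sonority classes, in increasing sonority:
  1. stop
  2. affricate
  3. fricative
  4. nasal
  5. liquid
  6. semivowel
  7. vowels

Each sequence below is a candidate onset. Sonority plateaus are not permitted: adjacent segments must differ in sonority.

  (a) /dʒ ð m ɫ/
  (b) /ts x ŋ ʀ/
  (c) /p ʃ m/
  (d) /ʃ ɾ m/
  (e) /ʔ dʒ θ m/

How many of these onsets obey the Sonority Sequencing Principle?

(a) 2-3-4-5 → obeys
(b) 2-3-4-5 → obeys
(c) 1-3-4 → obeys
(d) 3-5-4 → violates
(e) 1-2-3-4 → obeys

4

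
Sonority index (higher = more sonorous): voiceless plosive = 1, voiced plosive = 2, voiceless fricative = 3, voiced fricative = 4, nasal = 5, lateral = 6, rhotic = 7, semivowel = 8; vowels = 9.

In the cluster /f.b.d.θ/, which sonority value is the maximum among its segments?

/f/ is a voiceless fricative (sonority 3).
/b/ is a voiced plosive (sonority 2).
/d/ is a voiced plosive (sonority 2).
/θ/ is a voiceless fricative (sonority 3).
The maximum is 3.

3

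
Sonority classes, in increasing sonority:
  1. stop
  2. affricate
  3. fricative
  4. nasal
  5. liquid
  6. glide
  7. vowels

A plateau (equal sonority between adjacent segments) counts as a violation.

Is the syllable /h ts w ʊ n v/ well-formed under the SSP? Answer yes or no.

Onset: /h/ is a fricative (sonority 3), /ts/ is an affricate (sonority 2), /w/ is a glide (sonority 6); then the nucleus /ʊ/ (sonority 7).
Onset profile 3-2-6-7 — does not strictly rise throughout.
Coda: /n/ is a nasal (sonority 4), /v/ is a fricative (sonority 3).
Coda profile 7-4-3 — falls from the nucleus.

no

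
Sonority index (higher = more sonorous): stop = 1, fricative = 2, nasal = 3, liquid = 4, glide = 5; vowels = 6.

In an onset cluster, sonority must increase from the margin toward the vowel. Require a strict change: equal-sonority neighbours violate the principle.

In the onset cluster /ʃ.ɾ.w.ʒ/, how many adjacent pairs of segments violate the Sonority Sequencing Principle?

1

/ʃ/: fricative = 2.
/ɾ/: liquid = 4.
/w/: glide = 5.
/ʒ/: fricative = 2.
/ʃ/→/ɾ/: 2→4 (rises) — ok.
/ɾ/→/w/: 4→5 (rises) — ok.
/w/→/ʒ/: 5→2 (does not rise) — violation.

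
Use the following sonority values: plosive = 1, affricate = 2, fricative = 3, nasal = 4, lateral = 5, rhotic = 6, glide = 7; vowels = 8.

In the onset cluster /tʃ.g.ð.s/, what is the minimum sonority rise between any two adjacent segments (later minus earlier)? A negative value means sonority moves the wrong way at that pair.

/tʃ/: affricate = 2.
/g/: plosive = 1.
/ð/: fricative = 3.
/s/: fricative = 3.
/tʃ/→/g/: change -1.
/g/→/ð/: change +2.
/ð/→/s/: change +0.
Minimum = -1.

-1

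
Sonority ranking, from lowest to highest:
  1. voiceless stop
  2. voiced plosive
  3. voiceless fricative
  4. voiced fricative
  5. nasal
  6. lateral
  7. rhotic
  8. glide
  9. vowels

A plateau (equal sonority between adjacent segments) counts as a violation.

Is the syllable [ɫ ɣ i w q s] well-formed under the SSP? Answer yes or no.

Onset: /ɫ/ is a lateral (sonority 6), /ɣ/ is a voiced fricative (sonority 4); then the nucleus /i/ (sonority 9).
Onset profile 6-4-9 — does not strictly rise throughout.
Coda: /w/ is a glide (sonority 8), /q/ is a voiceless stop (sonority 1), /s/ is a voiceless fricative (sonority 3).
Coda profile 9-8-1-3 — does not strictly fall throughout.

no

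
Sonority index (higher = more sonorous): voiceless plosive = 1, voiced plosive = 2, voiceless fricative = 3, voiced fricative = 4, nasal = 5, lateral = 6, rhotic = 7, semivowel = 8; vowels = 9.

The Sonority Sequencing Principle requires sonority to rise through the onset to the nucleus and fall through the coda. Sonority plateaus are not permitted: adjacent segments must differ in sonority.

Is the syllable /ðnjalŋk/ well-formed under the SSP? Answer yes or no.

yes

Onset: /ð/ is a voiced fricative (sonority 4), /n/ is a nasal (sonority 5), /j/ is a semivowel (sonority 8); then the nucleus /a/ (sonority 9).
Onset profile 4-5-8-9 — rises to the nucleus.
Coda: /l/ is a lateral (sonority 6), /ŋ/ is a nasal (sonority 5), /k/ is a voiceless plosive (sonority 1).
Coda profile 9-6-5-1 — falls from the nucleus.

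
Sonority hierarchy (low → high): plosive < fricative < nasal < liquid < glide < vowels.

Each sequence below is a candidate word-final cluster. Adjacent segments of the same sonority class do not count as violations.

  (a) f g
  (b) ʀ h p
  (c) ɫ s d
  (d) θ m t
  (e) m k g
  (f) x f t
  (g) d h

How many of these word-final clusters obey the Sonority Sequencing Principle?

(a) f g: profile 2-1 — obeys.
(b) ʀ h p: profile 4-2-1 — obeys.
(c) ɫ s d: profile 4-2-1 — obeys.
(d) θ m t: profile 2-3-1 — violates.
(e) m k g: profile 3-1-1 — obeys.
(f) x f t: profile 2-2-1 — obeys.
(g) d h: profile 1-2 — violates.

5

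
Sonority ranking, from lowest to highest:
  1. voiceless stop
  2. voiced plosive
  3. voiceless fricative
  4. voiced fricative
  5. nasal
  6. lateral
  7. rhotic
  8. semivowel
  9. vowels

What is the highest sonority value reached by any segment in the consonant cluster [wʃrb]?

8

/w/ is a semivowel (sonority 8).
/ʃ/ is a voiceless fricative (sonority 3).
/r/ is a rhotic (sonority 7).
/b/ is a voiced plosive (sonority 2).
The maximum is 8.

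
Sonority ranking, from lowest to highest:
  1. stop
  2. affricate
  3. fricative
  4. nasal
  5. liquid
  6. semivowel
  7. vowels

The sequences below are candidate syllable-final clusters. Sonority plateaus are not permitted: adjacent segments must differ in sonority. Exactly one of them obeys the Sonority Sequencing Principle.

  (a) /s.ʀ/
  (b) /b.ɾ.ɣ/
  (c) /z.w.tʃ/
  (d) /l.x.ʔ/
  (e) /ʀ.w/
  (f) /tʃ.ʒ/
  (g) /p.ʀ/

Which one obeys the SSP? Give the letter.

d

(a) 3-5 → violates
(b) 1-5-3 → violates
(c) 3-6-2 → violates
(d) 5-3-1 → obeys
(e) 5-6 → violates
(f) 2-3 → violates
(g) 1-5 → violates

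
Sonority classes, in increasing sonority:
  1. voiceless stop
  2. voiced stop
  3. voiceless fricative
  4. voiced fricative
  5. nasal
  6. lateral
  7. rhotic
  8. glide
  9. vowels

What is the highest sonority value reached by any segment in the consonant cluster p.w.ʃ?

8

/p/ — voiceless stop, sonority 1.
/w/ — glide, sonority 8.
/ʃ/ — voiceless fricative, sonority 3.
The maximum is 8.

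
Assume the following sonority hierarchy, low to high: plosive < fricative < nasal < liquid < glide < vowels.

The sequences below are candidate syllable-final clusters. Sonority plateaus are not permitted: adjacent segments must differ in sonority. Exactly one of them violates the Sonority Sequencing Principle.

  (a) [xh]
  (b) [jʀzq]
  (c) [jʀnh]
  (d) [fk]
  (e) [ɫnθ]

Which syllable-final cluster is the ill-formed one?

(a) 2-2 → violates
(b) 5-4-2-1 → obeys
(c) 5-4-3-2 → obeys
(d) 2-1 → obeys
(e) 4-3-2 → obeys

a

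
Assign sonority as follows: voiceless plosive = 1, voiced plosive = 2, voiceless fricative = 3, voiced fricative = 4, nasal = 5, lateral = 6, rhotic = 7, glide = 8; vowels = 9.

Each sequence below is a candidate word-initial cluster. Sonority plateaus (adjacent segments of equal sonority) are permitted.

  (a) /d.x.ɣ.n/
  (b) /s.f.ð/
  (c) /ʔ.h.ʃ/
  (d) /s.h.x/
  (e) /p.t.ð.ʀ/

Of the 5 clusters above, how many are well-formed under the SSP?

(a) /d.x.ɣ.n/: profile 2-3-4-5 — obeys.
(b) /s.f.ð/: profile 3-3-4 — obeys.
(c) /ʔ.h.ʃ/: profile 1-3-3 — obeys.
(d) /s.h.x/: profile 3-3-3 — obeys.
(e) /p.t.ð.ʀ/: profile 1-1-4-7 — obeys.

5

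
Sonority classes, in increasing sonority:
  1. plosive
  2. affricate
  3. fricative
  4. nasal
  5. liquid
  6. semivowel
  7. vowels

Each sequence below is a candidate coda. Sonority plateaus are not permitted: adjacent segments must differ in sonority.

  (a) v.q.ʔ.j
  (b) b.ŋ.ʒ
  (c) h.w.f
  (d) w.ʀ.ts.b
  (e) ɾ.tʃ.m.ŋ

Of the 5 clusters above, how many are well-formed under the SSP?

(a) v.q.ʔ.j: profile 3-1-1-6 — violates.
(b) b.ŋ.ʒ: profile 1-4-3 — violates.
(c) h.w.f: profile 3-6-3 — violates.
(d) w.ʀ.ts.b: profile 6-5-2-1 — obeys.
(e) ɾ.tʃ.m.ŋ: profile 5-2-4-4 — violates.

1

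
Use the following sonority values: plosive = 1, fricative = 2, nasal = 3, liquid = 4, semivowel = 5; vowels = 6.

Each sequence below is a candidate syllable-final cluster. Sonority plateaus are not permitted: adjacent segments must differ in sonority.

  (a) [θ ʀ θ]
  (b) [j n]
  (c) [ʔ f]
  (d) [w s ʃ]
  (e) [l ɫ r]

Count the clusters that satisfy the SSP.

1

(a) [θ ʀ θ]: profile 2-4-2 — violates.
(b) [j n]: profile 5-3 — obeys.
(c) [ʔ f]: profile 1-2 — violates.
(d) [w s ʃ]: profile 5-2-2 — violates.
(e) [l ɫ r]: profile 4-4-4 — violates.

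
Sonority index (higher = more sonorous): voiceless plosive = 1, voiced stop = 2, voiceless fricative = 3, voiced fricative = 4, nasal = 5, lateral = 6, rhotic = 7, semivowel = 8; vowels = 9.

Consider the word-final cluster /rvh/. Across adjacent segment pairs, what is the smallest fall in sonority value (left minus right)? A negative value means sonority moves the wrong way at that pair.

1

/r/ — rhotic, sonority 7.
/v/ — voiced fricative, sonority 4.
/h/ — voiceless fricative, sonority 3.
/r/→/v/: change +3.
/v/→/h/: change +1.
Minimum = 1.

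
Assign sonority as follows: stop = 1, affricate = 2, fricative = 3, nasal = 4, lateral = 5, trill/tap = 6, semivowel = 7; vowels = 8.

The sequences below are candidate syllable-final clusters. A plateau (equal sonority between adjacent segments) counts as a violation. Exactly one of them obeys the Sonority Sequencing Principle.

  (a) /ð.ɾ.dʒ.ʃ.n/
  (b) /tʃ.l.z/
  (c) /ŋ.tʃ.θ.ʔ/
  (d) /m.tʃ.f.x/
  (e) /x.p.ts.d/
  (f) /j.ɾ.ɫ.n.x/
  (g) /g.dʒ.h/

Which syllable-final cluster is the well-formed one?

f

(a) 3-6-2-3-4 → violates
(b) 2-5-3 → violates
(c) 4-2-3-1 → violates
(d) 4-2-3-3 → violates
(e) 3-1-2-1 → violates
(f) 7-6-5-4-3 → obeys
(g) 1-2-3 → violates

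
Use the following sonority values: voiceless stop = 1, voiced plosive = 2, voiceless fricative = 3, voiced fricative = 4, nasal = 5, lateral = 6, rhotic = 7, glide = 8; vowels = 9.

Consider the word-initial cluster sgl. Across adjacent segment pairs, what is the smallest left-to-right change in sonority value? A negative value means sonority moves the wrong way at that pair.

/s/ is a voiceless fricative (sonority 3).
/g/ is a voiced plosive (sonority 2).
/l/ is a lateral (sonority 6).
/s/→/g/: change -1.
/g/→/l/: change +4.
Minimum = -1.

-1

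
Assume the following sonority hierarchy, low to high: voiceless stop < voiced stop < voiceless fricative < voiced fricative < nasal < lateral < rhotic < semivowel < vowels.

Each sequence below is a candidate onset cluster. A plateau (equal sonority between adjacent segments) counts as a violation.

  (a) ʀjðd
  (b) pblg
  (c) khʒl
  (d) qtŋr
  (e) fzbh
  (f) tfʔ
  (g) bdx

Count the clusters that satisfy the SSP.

1

(a) 7-8-4-2 → violates
(b) 1-2-6-2 → violates
(c) 1-3-4-6 → obeys
(d) 1-1-5-7 → violates
(e) 3-4-2-3 → violates
(f) 1-3-1 → violates
(g) 2-2-3 → violates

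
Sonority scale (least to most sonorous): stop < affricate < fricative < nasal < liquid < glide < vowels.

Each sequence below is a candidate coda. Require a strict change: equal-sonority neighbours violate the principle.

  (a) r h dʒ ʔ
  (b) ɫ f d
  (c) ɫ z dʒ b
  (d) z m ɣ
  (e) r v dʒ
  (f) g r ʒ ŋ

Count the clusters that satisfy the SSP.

4

(a) 5-3-2-1 → obeys
(b) 5-3-1 → obeys
(c) 5-3-2-1 → obeys
(d) 3-4-3 → violates
(e) 5-3-2 → obeys
(f) 1-5-3-4 → violates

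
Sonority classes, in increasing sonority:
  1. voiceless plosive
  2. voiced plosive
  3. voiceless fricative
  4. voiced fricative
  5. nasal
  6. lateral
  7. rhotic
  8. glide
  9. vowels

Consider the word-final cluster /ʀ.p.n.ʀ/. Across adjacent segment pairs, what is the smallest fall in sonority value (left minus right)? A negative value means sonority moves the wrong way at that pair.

/ʀ/ is a rhotic (sonority 7).
/p/ is a voiceless plosive (sonority 1).
/n/ is a nasal (sonority 5).
/ʀ/ is a rhotic (sonority 7).
/ʀ/→/p/: change +6.
/p/→/n/: change -4.
/n/→/ʀ/: change -2.
Minimum = -4.

-4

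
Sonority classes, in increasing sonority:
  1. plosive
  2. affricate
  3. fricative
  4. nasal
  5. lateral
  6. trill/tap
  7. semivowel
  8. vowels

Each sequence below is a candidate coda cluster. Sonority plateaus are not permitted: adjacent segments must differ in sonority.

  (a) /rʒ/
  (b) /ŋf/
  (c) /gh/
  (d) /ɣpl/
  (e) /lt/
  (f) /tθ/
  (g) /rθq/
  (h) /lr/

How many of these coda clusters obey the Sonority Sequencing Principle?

4

(a) /rʒ/: profile 6-3 — obeys.
(b) /ŋf/: profile 4-3 — obeys.
(c) /gh/: profile 1-3 — violates.
(d) /ɣpl/: profile 3-1-5 — violates.
(e) /lt/: profile 5-1 — obeys.
(f) /tθ/: profile 1-3 — violates.
(g) /rθq/: profile 6-3-1 — obeys.
(h) /lr/: profile 5-6 — violates.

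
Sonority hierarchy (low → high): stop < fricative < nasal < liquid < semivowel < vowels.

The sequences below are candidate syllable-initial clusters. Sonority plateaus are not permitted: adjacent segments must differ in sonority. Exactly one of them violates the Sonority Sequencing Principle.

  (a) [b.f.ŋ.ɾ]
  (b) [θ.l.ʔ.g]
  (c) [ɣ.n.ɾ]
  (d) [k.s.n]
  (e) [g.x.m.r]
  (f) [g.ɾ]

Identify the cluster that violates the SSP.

(a) 1-2-3-4 → obeys
(b) 2-4-1-1 → violates
(c) 2-3-4 → obeys
(d) 1-2-3 → obeys
(e) 1-2-3-4 → obeys
(f) 1-4 → obeys

b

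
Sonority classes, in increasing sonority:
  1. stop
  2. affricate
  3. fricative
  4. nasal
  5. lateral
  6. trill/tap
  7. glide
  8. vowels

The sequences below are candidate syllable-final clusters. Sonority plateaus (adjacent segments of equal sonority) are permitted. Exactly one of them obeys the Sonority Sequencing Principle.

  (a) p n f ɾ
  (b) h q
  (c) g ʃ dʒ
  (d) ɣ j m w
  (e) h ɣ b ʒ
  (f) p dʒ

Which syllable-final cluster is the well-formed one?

(a) sonority 1-4-3-6: ill-formed.
(b) sonority 3-1: well-formed.
(c) sonority 1-3-2: ill-formed.
(d) sonority 3-7-4-7: ill-formed.
(e) sonority 3-3-1-3: ill-formed.
(f) sonority 1-2: ill-formed.

b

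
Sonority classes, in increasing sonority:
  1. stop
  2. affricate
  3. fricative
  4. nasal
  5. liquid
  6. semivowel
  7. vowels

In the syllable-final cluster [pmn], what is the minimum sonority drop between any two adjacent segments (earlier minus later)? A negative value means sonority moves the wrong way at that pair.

-3

/p/ is a stop (sonority 1).
/m/ is a nasal (sonority 4).
/n/ is a nasal (sonority 4).
/p/→/m/: change -3.
/m/→/n/: change +0.
Minimum = -3.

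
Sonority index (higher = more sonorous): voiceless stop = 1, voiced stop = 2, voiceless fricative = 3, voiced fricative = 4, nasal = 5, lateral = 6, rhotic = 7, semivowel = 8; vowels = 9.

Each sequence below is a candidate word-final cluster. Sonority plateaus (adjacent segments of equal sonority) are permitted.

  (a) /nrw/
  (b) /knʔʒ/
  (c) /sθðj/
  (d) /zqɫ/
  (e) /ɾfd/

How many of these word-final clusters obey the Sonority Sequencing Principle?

(a) /nrw/: profile 5-7-8 — violates.
(b) /knʔʒ/: profile 1-5-1-4 — violates.
(c) /sθðj/: profile 3-3-4-8 — violates.
(d) /zqɫ/: profile 4-1-6 — violates.
(e) /ɾfd/: profile 7-3-2 — obeys.

1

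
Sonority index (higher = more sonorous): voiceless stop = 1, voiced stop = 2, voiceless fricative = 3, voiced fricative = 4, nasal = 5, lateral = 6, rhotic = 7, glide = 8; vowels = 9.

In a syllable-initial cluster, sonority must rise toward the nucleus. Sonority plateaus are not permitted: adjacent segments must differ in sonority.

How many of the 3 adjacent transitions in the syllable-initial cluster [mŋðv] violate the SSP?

3

/m/ — nasal, sonority 5.
/ŋ/ — nasal, sonority 5.
/ð/ — voiced fricative, sonority 4.
/v/ — voiced fricative, sonority 4.
/m/→/ŋ/: 5→5 (plateau) — violation.
/ŋ/→/ð/: 5→4 (does not rise) — violation.
/ð/→/v/: 4→4 (plateau) — violation.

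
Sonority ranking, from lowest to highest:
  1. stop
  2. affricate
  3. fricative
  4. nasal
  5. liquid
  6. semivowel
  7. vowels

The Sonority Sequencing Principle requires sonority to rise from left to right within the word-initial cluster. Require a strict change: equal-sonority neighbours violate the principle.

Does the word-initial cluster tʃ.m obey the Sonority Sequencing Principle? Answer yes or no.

/tʃ/ — affricate, sonority 2.
/m/ — nasal, sonority 4.
The profile 2-4 strictly rises, so the word-initial cluster satisfies the SSP.

yes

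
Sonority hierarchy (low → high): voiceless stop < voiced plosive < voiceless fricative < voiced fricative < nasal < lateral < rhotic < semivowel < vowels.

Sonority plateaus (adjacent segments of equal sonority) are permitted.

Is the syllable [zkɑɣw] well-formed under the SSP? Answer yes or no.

Onset: /z/ is a voiced fricative (sonority 4), /k/ is a voiceless stop (sonority 1); then the nucleus /ɑ/ (sonority 9).
Onset profile 4-1-9 — does not rise throughout.
Coda: /ɣ/ is a voiced fricative (sonority 4), /w/ is a semivowel (sonority 8).
Coda profile 9-4-8 — does not fall throughout.

no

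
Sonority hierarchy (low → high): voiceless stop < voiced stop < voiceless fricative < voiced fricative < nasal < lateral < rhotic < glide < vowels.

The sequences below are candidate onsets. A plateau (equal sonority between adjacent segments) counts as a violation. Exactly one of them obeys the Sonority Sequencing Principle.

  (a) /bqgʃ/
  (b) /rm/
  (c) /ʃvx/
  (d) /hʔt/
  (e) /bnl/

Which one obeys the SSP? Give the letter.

(a) sonority 2-1-2-3: ill-formed.
(b) sonority 7-5: ill-formed.
(c) sonority 3-4-3: ill-formed.
(d) sonority 3-1-1: ill-formed.
(e) sonority 2-5-6: well-formed.

e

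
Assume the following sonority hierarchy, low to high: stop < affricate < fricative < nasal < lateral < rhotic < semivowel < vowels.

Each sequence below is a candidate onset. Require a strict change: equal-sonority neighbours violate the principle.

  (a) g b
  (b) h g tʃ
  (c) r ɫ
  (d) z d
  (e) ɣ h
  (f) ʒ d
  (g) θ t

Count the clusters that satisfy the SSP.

(a) g b: profile 1-1 — violates.
(b) h g tʃ: profile 3-1-2 — violates.
(c) r ɫ: profile 6-5 — violates.
(d) z d: profile 3-1 — violates.
(e) ɣ h: profile 3-3 — violates.
(f) ʒ d: profile 3-1 — violates.
(g) θ t: profile 3-1 — violates.

0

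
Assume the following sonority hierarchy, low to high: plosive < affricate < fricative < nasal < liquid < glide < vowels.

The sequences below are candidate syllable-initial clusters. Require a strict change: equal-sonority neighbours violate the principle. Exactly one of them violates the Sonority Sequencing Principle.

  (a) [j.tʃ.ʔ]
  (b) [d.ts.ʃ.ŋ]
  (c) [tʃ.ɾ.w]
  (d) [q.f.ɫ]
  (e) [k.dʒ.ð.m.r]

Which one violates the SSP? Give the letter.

(a) [j.tʃ.ʔ]: profile 6-2-1 — violates.
(b) [d.ts.ʃ.ŋ]: profile 1-2-3-4 — obeys.
(c) [tʃ.ɾ.w]: profile 2-5-6 — obeys.
(d) [q.f.ɫ]: profile 1-3-5 — obeys.
(e) [k.dʒ.ð.m.r]: profile 1-2-3-4-5 — obeys.

a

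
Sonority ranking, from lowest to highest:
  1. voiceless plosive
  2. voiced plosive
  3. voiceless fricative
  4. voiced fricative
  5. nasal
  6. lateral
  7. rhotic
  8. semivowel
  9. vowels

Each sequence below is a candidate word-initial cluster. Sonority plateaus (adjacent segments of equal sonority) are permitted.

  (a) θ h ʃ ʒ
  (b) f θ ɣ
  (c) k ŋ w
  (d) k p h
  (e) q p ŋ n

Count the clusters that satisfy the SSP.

5

(a) θ h ʃ ʒ: profile 3-3-3-4 — obeys.
(b) f θ ɣ: profile 3-3-4 — obeys.
(c) k ŋ w: profile 1-5-8 — obeys.
(d) k p h: profile 1-1-3 — obeys.
(e) q p ŋ n: profile 1-1-5-5 — obeys.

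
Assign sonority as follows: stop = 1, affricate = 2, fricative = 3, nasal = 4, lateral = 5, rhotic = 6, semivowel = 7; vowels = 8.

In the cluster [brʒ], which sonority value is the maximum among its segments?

/b/: stop = 1.
/r/: rhotic = 6.
/ʒ/: fricative = 3.
The maximum is 6.

6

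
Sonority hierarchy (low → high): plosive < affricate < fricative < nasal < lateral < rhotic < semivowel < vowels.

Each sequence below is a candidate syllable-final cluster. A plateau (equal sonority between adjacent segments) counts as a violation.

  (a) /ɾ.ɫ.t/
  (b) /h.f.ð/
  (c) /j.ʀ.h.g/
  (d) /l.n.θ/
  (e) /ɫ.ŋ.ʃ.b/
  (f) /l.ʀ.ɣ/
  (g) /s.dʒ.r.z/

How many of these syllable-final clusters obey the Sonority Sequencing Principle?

4

(a) sonority 6-5-1: well-formed.
(b) sonority 3-3-3: ill-formed.
(c) sonority 7-6-3-1: well-formed.
(d) sonority 5-4-3: well-formed.
(e) sonority 5-4-3-1: well-formed.
(f) sonority 5-6-3: ill-formed.
(g) sonority 3-2-6-3: ill-formed.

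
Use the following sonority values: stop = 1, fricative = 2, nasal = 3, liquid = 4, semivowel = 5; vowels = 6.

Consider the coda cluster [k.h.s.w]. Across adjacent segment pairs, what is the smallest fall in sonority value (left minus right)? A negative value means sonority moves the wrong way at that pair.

/k/ — stop, sonority 1.
/h/ — fricative, sonority 2.
/s/ — fricative, sonority 2.
/w/ — semivowel, sonority 5.
/k/→/h/: change -1.
/h/→/s/: change +0.
/s/→/w/: change -3.
Minimum = -3.

-3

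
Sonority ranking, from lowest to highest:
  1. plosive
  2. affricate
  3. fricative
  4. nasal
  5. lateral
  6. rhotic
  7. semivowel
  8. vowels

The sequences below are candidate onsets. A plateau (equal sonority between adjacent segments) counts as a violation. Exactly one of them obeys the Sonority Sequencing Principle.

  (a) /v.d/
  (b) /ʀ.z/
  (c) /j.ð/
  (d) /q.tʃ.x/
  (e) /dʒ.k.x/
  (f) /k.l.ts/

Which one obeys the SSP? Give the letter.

(a) /v.d/: profile 3-1 — violates.
(b) /ʀ.z/: profile 6-3 — violates.
(c) /j.ð/: profile 7-3 — violates.
(d) /q.tʃ.x/: profile 1-2-3 — obeys.
(e) /dʒ.k.x/: profile 2-1-3 — violates.
(f) /k.l.ts/: profile 1-5-2 — violates.

d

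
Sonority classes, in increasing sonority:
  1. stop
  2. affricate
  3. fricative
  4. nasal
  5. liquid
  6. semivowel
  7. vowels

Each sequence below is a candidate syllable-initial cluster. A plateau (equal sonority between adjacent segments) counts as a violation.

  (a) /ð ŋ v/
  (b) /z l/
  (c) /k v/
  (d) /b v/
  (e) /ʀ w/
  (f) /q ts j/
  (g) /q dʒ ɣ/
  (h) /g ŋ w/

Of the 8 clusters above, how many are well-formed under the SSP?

7

(a) /ð ŋ v/: profile 3-4-3 — violates.
(b) /z l/: profile 3-5 — obeys.
(c) /k v/: profile 1-3 — obeys.
(d) /b v/: profile 1-3 — obeys.
(e) /ʀ w/: profile 5-6 — obeys.
(f) /q ts j/: profile 1-2-6 — obeys.
(g) /q dʒ ɣ/: profile 1-2-3 — obeys.
(h) /g ŋ w/: profile 1-4-6 — obeys.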